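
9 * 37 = 333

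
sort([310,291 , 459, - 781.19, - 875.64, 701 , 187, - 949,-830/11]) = [-949,-875.64 , - 781.19, - 830/11, 187, 291, 310, 459,  701]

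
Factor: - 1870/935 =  - 2^1 =- 2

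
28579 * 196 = 5601484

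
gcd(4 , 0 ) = 4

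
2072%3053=2072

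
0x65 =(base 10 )101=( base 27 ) 3k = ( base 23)49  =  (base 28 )3h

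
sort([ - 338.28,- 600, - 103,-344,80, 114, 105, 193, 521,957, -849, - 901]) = [ - 901, - 849,- 600, - 344,- 338.28,  -  103, 80,105, 114,193,521,957]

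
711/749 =711/749 = 0.95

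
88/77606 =44/38803 = 0.00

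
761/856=761/856 = 0.89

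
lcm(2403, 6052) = 163404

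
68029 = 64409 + 3620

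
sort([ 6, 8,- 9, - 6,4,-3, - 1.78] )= [ -9, - 6 ,-3, - 1.78,4,6, 8]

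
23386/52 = 449 + 19/26  =  449.73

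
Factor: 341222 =2^1*7^1*24373^1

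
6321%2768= 785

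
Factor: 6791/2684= 2^( - 2)*11^(-1)*61^( - 1 )*6791^1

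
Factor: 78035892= 2^2*3^1*11^1 * 591181^1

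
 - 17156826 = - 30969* 554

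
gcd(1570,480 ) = 10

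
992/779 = 992/779 = 1.27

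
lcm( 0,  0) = 0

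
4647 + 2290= 6937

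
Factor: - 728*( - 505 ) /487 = 2^3* 5^1*7^1*13^1*101^1*487^( - 1)=367640/487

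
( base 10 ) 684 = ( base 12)490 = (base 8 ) 1254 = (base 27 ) P9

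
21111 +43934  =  65045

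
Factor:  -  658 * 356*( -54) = 2^4*3^3*7^1*47^1*89^1 = 12649392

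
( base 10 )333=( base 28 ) bp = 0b101001101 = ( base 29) be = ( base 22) F3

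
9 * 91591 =824319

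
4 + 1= 5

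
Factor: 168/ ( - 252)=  - 2/3= -2^1 * 3^(-1)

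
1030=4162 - 3132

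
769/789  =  769/789 = 0.97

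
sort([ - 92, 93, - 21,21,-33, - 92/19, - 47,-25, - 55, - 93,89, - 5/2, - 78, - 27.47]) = [ - 93, - 92,-78, - 55,-47, - 33, - 27.47, - 25,- 21, - 92/19, - 5/2, 21,89,93]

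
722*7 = 5054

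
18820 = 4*4705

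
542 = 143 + 399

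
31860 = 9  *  3540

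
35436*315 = 11162340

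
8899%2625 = 1024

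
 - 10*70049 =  - 700490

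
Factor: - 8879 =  - 13^1*683^1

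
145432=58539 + 86893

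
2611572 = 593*4404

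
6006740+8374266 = 14381006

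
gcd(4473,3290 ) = 7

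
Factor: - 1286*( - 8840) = 2^4*5^1*13^1*17^1*643^1 = 11368240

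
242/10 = 24 + 1/5 = 24.20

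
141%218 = 141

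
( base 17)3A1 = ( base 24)1J6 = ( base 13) 61B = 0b10000001110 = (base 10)1038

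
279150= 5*55830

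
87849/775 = 113  +  274/775 = 113.35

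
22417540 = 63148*355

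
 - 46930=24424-71354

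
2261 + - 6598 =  - 4337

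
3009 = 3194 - 185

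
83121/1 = 83121 = 83121.00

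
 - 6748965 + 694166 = - 6054799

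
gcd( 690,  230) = 230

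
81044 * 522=42304968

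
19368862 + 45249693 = 64618555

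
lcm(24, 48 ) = 48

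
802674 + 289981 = 1092655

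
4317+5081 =9398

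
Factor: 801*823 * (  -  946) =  - 2^1*3^2*11^1 * 43^1*89^1*823^1 = - 623624958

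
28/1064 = 1/38 =0.03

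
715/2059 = 715/2059 = 0.35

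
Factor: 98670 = 2^1*3^1 * 5^1*11^1* 13^1*23^1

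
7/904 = 7/904=0.01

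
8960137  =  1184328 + 7775809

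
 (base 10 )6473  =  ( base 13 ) 2C3C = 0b1100101001001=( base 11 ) 4955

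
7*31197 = 218379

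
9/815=9/815=0.01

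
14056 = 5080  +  8976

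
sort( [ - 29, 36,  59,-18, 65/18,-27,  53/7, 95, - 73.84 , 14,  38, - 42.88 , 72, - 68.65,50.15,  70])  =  [-73.84, - 68.65 , - 42.88, - 29, -27 , - 18  ,  65/18,53/7 , 14, 36,  38 , 50.15,  59,  70,72, 95] 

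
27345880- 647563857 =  - 620217977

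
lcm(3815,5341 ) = 26705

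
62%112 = 62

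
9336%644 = 320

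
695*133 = 92435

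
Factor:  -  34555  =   - 5^1*6911^1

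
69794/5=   69794/5 = 13958.80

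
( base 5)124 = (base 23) 1G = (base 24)1F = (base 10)39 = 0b100111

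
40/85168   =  5/10646 =0.00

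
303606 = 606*501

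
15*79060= 1185900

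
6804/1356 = 567/113 = 5.02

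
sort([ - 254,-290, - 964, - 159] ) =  [ - 964, - 290, - 254,-159] 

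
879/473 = 879/473 = 1.86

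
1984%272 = 80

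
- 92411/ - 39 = 2369 +20/39 = 2369.51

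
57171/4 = 14292+3/4  =  14292.75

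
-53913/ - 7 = 7701 + 6/7 = 7701.86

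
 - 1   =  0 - 1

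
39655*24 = 951720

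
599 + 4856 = 5455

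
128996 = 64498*2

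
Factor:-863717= - 613^1*1409^1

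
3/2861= 3/2861 =0.00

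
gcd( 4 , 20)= 4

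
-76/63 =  - 76/63 = - 1.21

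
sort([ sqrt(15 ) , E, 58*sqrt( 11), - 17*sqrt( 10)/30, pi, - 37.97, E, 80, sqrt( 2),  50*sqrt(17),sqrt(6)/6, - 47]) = [ - 47, - 37.97, - 17*sqrt(10 ) /30, sqrt (6) /6,sqrt( 2),E, E, pi,sqrt (15 ), 80 , 58* sqrt( 11 ), 50 * sqrt(17)]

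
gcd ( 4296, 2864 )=1432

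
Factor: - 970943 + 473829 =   -  2^1*17^1*14621^1  =  - 497114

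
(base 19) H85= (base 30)6to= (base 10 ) 6294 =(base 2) 1100010010110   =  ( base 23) bkf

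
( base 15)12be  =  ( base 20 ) A04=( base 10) 4004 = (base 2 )111110100100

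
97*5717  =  554549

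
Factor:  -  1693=- 1693^1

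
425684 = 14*30406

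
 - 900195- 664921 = -1565116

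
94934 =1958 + 92976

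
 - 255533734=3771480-259305214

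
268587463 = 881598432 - 613010969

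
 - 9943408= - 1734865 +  - 8208543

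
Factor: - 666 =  -2^1*3^2* 37^1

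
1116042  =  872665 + 243377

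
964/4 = 241 = 241.00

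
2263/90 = 25 + 13/90 = 25.14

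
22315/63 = 354+13/63 = 354.21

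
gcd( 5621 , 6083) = 77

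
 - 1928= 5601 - 7529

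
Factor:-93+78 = -15 = - 3^1*5^1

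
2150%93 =11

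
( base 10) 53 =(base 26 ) 21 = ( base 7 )104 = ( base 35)1i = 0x35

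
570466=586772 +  - 16306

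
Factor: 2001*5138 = 10281138 = 2^1*3^1*7^1* 23^1*29^1*367^1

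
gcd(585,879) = 3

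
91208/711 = 128 + 200/711 =128.28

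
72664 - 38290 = 34374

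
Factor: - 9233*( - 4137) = 3^1*7^2 * 197^1*1319^1 = 38196921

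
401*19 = 7619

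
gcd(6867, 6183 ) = 9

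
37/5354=37/5354 = 0.01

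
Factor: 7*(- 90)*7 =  - 2^1 * 3^2*5^1*7^2 = - 4410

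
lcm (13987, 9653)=685363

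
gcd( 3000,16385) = 5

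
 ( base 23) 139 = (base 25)O7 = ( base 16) 25F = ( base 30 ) K7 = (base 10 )607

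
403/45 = 403/45 = 8.96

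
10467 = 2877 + 7590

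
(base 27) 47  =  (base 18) 67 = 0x73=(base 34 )3d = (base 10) 115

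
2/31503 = 2/31503 = 0.00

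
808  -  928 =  - 120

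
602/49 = 12  +  2/7 = 12.29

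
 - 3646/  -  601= 6 + 40/601 =6.07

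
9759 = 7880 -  - 1879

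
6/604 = 3/302=0.01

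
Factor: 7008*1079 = 2^5*3^1*13^1 * 73^1*83^1 =7561632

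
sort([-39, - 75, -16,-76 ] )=[-76, -75,-39,  -  16 ] 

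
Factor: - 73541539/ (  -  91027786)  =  2^( - 1)*  61^1*379^1*3181^1 * 45513893^( - 1)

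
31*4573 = 141763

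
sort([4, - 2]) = [ - 2, 4 ] 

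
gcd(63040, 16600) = 40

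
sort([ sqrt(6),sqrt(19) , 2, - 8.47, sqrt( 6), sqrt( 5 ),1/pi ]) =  [-8.47,1/pi , 2,  sqrt( 5),sqrt( 6), sqrt( 6 ) , sqrt(19) ]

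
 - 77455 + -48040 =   -  125495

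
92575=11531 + 81044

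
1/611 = 1/611 = 0.00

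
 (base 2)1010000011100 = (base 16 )141C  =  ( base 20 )ch8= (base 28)6FO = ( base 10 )5148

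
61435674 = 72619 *846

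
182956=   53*3452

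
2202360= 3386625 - 1184265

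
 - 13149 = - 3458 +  - 9691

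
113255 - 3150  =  110105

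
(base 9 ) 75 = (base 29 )2A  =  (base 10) 68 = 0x44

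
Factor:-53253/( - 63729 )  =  61/73=   61^1*73^( - 1 )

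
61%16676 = 61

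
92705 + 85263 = 177968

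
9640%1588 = 112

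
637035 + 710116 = 1347151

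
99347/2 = 49673  +  1/2 = 49673.50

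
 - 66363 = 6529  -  72892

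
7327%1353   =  562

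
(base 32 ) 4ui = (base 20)CDE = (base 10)5074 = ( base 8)11722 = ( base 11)38a3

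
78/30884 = 39/15442 = 0.00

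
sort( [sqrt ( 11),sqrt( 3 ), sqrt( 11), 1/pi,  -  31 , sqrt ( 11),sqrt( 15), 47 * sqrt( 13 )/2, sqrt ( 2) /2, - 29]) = [ - 31 , - 29,1/pi,sqrt(2)/2,sqrt ( 3 ),sqrt( 11),sqrt( 11 ),sqrt( 11),sqrt( 15),47 * sqrt (13 )/2]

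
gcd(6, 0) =6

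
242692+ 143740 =386432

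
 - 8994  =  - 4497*2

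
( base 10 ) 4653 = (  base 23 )8I7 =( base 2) 1001000101101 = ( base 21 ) abc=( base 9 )6340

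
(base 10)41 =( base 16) 29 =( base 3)1112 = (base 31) 1a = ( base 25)1g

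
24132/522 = 46 + 20/87 = 46.23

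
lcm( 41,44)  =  1804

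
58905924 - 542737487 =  - 483831563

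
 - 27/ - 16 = 27/16 = 1.69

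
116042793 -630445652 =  - 514402859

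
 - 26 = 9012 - 9038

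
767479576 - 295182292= 472297284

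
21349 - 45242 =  - 23893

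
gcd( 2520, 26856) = 72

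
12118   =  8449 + 3669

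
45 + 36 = 81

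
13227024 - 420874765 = -407647741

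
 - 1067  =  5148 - 6215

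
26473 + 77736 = 104209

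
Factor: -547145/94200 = -2^( - 3)*3^( - 1)*5^( - 1) * 17^1*41^1 = - 697/120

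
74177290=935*79334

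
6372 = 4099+2273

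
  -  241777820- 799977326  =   - 1041755146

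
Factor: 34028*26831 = 913005268 = 2^2*7^1*47^1 * 181^1*3833^1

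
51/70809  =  17/23603 = 0.00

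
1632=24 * 68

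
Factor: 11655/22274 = 45/86 =2^( - 1)*3^2*5^1*43^( - 1)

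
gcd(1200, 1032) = 24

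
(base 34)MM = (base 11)640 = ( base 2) 1100000010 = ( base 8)1402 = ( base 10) 770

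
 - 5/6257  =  -1  +  6252/6257 = - 0.00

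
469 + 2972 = 3441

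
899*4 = 3596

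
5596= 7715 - 2119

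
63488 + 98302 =161790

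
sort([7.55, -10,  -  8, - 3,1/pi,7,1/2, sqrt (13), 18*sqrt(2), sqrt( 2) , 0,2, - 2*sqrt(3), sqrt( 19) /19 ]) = [  -  10, - 8, - 2*sqrt( 3) , - 3 , 0 , sqrt(19 )/19,1/pi,1/2, sqrt ( 2), 2,  sqrt( 13), 7,7.55, 18*sqrt(2)] 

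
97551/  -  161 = -606+15/161 = -  605.91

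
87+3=90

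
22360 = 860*26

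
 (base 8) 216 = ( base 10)142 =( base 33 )4a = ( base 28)52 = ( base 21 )6g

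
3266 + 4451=7717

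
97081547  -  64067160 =33014387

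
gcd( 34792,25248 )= 8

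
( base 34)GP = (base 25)MJ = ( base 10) 569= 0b1000111001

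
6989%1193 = 1024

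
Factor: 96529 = 83^1*1163^1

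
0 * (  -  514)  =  0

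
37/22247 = 37/22247 = 0.00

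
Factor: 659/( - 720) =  - 2^( - 4)* 3^( - 2)*5^(-1 )*659^1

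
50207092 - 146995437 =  - 96788345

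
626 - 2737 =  -2111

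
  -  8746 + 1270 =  - 7476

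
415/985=83/197  =  0.42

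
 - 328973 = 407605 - 736578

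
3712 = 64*58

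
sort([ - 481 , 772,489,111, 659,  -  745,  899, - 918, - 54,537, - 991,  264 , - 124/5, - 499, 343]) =[ - 991, - 918, - 745,  -  499, - 481,  -  54, - 124/5,111, 264,  343,489,  537,659, 772, 899 ]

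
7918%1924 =222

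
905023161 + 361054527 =1266077688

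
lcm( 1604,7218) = 14436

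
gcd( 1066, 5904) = 82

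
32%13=6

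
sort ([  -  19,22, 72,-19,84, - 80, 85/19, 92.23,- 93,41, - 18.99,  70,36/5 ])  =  [ - 93,-80,  -  19, - 19, - 18.99,85/19,36/5 , 22, 41, 70,72,  84,92.23 ]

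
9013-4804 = 4209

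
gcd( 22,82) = 2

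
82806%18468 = 8934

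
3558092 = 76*46817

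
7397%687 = 527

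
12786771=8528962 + 4257809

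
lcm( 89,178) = 178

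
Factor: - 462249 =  - 3^2*51361^1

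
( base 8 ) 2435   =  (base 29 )1g4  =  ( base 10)1309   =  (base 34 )14H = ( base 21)2k7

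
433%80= 33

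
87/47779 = 87/47779 = 0.00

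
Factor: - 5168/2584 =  - 2 = - 2^1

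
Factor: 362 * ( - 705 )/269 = -2^1 * 3^1*5^1*47^1*181^1*269^( - 1 ) = - 255210/269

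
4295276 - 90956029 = - 86660753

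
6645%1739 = 1428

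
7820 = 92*85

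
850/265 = 3+11/53 =3.21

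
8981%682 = 115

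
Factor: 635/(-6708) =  - 2^( - 2 ) * 3^(-1)*5^1*13^( - 1)*43^( - 1 ) * 127^1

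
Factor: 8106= 2^1*3^1*7^1*193^1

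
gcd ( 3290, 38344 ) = 2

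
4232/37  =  4232/37 = 114.38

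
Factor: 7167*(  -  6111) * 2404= -105289278948 = - 2^2*3^3* 7^1*97^1*601^1*2389^1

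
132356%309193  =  132356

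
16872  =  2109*8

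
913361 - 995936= - 82575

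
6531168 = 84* 77752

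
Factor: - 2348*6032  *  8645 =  - 122440310720= -  2^6 * 5^1  *7^1*13^2*19^1*29^1 * 587^1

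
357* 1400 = 499800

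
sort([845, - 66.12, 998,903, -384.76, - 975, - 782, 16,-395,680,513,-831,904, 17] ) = [  -  975,-831, - 782, -395, - 384.76, - 66.12,16,17, 513,  680, 845, 903, 904, 998] 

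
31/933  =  31/933 = 0.03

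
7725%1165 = 735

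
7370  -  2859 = 4511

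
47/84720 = 47/84720 = 0.00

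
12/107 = 12/107 = 0.11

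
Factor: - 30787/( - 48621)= 3^( - 1 )*17^1 * 19^( - 1 )*853^( - 1)*1811^1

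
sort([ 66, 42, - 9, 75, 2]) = [ - 9, 2, 42,66 , 75 ] 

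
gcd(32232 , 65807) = 1343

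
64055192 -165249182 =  - 101193990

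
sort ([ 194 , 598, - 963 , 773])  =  [ - 963, 194, 598, 773]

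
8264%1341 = 218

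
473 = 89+384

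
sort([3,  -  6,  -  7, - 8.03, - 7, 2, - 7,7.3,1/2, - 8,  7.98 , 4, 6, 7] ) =[-8.03, -8, -7,  -  7, - 7,  -  6,1/2, 2, 3, 4, 6, 7,7.3,7.98] 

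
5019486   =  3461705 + 1557781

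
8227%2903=2421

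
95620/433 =220  +  360/433 = 220.83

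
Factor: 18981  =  3^3*19^1*37^1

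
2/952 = 1/476=0.00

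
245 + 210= 455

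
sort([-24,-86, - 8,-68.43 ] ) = [-86,-68.43, - 24, - 8]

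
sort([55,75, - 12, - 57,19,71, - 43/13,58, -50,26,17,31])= [ - 57, - 50 , - 12,-43/13, 17,19,26,31,55,58,71,75]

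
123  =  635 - 512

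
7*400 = 2800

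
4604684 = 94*48986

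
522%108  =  90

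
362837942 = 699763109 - 336925167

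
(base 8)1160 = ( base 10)624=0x270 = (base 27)n3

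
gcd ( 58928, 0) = 58928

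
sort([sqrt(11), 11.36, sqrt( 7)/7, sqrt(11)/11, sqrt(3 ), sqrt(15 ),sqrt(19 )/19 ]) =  [sqrt(19 ) /19,sqrt(11) /11 , sqrt(7)/7,sqrt(3 ), sqrt( 11 ),sqrt(15 ),11.36] 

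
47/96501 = 47/96501=0.00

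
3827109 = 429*8921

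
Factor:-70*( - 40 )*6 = 2^5*3^1*5^2*7^1  =  16800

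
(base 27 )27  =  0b111101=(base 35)1q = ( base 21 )2j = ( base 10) 61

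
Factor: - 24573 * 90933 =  - 3^2*17^1*1783^1*8191^1  =  - 2234496609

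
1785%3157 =1785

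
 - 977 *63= - 61551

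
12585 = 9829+2756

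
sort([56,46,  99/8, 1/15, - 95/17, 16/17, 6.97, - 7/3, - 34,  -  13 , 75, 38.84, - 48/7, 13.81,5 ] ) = [ - 34, - 13, - 48/7,-95/17 , - 7/3,  1/15,  16/17, 5,  6.97,  99/8 , 13.81,38.84,46,56 , 75 ] 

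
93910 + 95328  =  189238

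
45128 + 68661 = 113789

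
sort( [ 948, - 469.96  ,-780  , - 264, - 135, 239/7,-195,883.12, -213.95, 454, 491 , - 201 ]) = [ - 780, - 469.96 , - 264,  -  213.95, - 201, - 195,-135, 239/7, 454, 491,883.12, 948 ]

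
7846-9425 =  - 1579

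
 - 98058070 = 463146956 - 561205026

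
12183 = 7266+4917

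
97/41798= 97/41798 = 0.00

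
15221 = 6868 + 8353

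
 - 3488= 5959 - 9447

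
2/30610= 1/15305 = 0.00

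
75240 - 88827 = - 13587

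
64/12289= 64/12289 = 0.01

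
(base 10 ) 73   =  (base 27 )2j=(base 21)3A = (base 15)4D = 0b1001001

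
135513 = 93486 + 42027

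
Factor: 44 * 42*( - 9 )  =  - 2^3*3^3*7^1*11^1=-  16632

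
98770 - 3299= 95471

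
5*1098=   5490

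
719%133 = 54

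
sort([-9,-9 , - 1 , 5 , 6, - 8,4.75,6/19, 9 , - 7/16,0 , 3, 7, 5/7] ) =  [ - 9, - 9,-8,-1,-7/16,0, 6/19, 5/7 , 3 , 4.75, 5 , 6,7,9]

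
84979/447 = 84979/447=190.11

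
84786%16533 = 2121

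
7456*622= 4637632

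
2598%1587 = 1011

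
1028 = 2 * 514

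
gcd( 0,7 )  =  7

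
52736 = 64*824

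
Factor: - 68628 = -2^2*3^1*7^1*19^1*43^1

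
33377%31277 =2100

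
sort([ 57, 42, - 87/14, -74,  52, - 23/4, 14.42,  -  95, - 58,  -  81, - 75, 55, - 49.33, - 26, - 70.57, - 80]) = [ - 95, - 81, - 80, - 75, - 74, - 70.57,-58, - 49.33, - 26, - 87/14 , - 23/4, 14.42,42,  52,55  ,  57]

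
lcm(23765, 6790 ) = 47530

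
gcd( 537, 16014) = 3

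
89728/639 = 89728/639 = 140.42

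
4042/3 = 1347+ 1/3 = 1347.33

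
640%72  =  64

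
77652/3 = 25884 = 25884.00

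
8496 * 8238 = 69990048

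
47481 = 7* 6783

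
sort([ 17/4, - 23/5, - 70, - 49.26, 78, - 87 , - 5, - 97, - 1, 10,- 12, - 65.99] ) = [ - 97, - 87, - 70, - 65.99, - 49.26,-12, - 5,-23/5, - 1, 17/4,  10, 78]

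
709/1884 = 709/1884 = 0.38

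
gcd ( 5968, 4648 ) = 8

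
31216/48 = 650+1/3 = 650.33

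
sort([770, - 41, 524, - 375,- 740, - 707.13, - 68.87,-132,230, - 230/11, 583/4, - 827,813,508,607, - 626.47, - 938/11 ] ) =[  -  827, - 740, - 707.13, - 626.47, - 375, - 132, - 938/11, - 68.87, - 41, - 230/11 , 583/4,230,508 , 524,607,770 , 813]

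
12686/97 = 130 + 76/97 = 130.78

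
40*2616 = 104640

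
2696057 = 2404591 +291466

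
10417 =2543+7874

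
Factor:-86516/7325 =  - 2^2*5^( - 2)*43^1*293^(-1) *503^1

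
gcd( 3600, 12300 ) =300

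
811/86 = 811/86 = 9.43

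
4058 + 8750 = 12808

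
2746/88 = 31 + 9/44 = 31.20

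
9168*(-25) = -229200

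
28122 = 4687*6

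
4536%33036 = 4536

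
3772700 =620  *6085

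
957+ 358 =1315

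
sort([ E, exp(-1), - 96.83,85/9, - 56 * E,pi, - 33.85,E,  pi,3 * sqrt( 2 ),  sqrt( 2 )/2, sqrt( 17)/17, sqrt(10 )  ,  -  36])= [-56*E,-96.83,-36, -33.85, sqrt( 17)/17, exp( - 1),sqrt( 2 ) /2,E,E, pi, pi,  sqrt(10),  3 * sqrt( 2 ), 85/9]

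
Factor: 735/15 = 7^2=49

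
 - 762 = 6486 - 7248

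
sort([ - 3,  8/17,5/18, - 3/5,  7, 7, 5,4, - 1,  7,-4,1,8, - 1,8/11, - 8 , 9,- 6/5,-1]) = [ - 8, - 4,-3,  -  6/5,-1, - 1, - 1,  -  3/5,5/18,  8/17,8/11,1,4,5,7 , 7, 7,8,9 ]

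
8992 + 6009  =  15001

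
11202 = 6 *1867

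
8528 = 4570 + 3958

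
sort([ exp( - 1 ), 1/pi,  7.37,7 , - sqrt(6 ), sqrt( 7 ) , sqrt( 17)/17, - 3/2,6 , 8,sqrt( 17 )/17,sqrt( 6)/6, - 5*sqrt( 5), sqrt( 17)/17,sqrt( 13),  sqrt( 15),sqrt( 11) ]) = [ - 5*sqrt (5), - sqrt( 6 ), - 3/2 , sqrt( 17)/17, sqrt(17)/17,sqrt( 17) /17,1/pi,exp( - 1 ), sqrt( 6 ) /6,  sqrt( 7),sqrt( 11),sqrt(13),sqrt( 15), 6 , 7, 7.37 , 8]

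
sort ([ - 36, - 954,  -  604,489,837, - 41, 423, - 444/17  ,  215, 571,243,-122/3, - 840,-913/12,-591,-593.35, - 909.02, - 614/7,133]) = [  -  954, - 909.02,-840, - 604,-593.35, - 591, - 614/7, - 913/12, - 41 ,-122/3,  -  36, - 444/17,133, 215,243,423,489,571,837] 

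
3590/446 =1795/223 = 8.05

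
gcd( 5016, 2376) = 264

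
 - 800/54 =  - 15+5/27= - 14.81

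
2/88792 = 1/44396 = 0.00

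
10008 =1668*6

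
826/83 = 9+79/83 = 9.95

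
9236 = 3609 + 5627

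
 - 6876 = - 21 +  - 6855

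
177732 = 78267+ 99465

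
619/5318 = 619/5318 = 0.12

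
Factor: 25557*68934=1761746238 = 2^1*3^2*7^1*1217^1 * 11489^1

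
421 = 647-226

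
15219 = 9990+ 5229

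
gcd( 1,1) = 1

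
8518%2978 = 2562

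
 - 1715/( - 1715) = 1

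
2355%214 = 1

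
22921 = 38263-15342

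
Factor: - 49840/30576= -445/273 = - 3^( - 1)*5^1* 7^( - 1)*13^( - 1)*89^1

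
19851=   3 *6617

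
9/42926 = 9/42926=0.00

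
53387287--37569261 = 90956548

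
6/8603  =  6/8603  =  0.00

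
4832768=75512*64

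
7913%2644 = 2625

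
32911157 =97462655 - 64551498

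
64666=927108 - 862442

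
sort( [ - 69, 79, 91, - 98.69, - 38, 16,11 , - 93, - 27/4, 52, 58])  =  [ - 98.69,  -  93, - 69, - 38,-27/4, 11,16, 52,  58, 79, 91] 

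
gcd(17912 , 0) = 17912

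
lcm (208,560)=7280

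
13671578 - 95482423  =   - 81810845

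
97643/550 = 177+293/550 = 177.53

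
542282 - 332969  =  209313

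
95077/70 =95077/70 = 1358.24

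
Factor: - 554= -2^1*277^1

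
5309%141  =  92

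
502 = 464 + 38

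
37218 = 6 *6203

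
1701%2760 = 1701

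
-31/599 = -31/599 = -  0.05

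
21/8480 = 21/8480 = 0.00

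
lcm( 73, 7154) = 7154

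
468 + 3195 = 3663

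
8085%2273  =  1266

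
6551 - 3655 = 2896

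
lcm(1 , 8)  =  8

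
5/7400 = 1/1480=0.00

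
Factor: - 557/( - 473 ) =11^(-1 )*43^( - 1) * 557^1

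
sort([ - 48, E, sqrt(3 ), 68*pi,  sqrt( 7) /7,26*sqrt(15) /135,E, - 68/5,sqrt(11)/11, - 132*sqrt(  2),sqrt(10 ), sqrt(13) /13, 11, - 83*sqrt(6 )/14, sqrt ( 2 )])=[ - 132*sqrt(2), - 48, - 83* sqrt(6)/14, - 68/5, sqrt(13 ) /13, sqrt(11 ) /11,  sqrt (7)/7,26 * sqrt( 15)/135, sqrt ( 2), sqrt(3), E, E, sqrt(10 ), 11,68*pi ]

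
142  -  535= - 393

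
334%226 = 108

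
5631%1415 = 1386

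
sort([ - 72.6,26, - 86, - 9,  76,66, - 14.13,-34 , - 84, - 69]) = [ - 86, - 84,- 72.6,-69, - 34,-14.13 , - 9,26,66,76]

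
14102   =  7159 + 6943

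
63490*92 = 5841080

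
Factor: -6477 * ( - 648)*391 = 2^3*3^5*17^2*23^1*127^1=1641064536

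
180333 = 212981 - 32648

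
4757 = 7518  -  2761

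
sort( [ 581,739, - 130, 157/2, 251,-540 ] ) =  [  -  540, - 130, 157/2, 251,581, 739 ]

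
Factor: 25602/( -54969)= - 34/73=-2^1*17^1*73^( - 1 )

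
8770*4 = 35080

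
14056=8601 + 5455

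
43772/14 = 3126 + 4/7 = 3126.57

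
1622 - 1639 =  - 17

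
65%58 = 7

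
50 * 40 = 2000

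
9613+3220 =12833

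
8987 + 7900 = 16887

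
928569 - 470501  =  458068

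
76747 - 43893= 32854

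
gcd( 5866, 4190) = 838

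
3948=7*564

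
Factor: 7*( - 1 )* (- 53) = 7^1 * 53^1  =  371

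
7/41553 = 7/41553= 0.00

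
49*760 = 37240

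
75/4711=75/4711 = 0.02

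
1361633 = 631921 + 729712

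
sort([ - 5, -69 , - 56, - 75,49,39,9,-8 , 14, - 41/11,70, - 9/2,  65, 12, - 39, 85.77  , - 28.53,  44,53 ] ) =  [ - 75, - 69, - 56, -39 , - 28.53, - 8, - 5, - 9/2,  -  41/11,  9 , 12, 14,39, 44,49 , 53, 65, 70, 85.77 ]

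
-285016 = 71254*( - 4) 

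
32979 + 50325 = 83304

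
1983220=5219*380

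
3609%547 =327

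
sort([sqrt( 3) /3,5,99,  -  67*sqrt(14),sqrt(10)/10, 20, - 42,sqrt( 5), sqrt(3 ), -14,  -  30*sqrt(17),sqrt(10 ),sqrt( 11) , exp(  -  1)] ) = [- 67*sqrt(14), -30*sqrt(17 ),-42, - 14,sqrt ( 10)/10,exp ( - 1),sqrt(3)/3, sqrt ( 3), sqrt(5) , sqrt(10) , sqrt(11 ),5 , 20, 99 ]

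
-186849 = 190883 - 377732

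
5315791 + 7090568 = 12406359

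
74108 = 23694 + 50414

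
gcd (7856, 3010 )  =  2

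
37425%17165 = 3095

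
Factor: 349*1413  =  3^2*157^1*349^1 = 493137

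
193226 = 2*96613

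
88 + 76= 164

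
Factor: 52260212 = 2^2*983^1*13291^1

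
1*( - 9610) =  - 9610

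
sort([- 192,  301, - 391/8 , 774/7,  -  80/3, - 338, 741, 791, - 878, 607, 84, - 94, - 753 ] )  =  [ - 878, - 753,-338, - 192,-94,  -  391/8, - 80/3, 84, 774/7, 301,607,741, 791 ]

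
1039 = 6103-5064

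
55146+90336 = 145482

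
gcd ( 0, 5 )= 5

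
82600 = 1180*70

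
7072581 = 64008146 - 56935565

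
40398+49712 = 90110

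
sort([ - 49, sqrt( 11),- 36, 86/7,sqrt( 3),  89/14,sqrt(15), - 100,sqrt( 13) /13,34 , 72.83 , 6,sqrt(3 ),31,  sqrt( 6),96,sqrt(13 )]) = [ - 100, - 49, - 36, sqrt ( 13)/13,  sqrt(3), sqrt( 3),sqrt( 6),  sqrt( 11),sqrt( 13),  sqrt(15 ),6,89/14,86/7,31,34,72.83,96]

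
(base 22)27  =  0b110011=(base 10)51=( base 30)1L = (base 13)3c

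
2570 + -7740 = -5170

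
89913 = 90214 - 301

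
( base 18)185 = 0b111011001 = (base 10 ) 473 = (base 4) 13121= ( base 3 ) 122112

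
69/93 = 23/31=0.74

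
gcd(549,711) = 9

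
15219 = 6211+9008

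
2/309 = 2/309 = 0.01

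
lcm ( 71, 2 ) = 142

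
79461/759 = 26487/253 =104.69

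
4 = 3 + 1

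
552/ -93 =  - 6 + 2/31 = - 5.94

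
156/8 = 39/2 = 19.50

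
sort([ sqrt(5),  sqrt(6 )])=[ sqrt(5),sqrt(6 )]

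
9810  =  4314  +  5496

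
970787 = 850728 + 120059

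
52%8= 4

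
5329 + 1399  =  6728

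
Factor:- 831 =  - 3^1*277^1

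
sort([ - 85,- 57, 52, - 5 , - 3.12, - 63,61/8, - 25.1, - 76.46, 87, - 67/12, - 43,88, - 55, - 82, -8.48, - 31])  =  [  -  85 , -82, - 76.46,-63,-57, - 55, - 43, - 31, - 25.1, - 8.48, - 67/12,-5, - 3.12, 61/8, 52, 87, 88]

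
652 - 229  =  423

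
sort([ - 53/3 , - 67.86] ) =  [ - 67.86,-53/3] 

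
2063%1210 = 853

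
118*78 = 9204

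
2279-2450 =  - 171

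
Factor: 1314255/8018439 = 5^1*11^(  -  1)*13^( - 1)*41^1* 2137^1* 18691^( - 1 ) = 438085/2672813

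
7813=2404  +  5409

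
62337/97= 642+63/97   =  642.65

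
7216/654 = 11 + 11/327= 11.03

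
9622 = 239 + 9383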